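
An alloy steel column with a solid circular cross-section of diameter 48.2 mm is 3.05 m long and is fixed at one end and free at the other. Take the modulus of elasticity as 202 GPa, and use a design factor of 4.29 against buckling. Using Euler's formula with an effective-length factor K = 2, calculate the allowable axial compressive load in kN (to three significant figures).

P_allow = 3.31 kN

I = πd⁴/64 = π×48.2⁴/64 = 264900 mm⁴.
Effective length L_e = KL = 2×3.05 m = 6100 mm.
Euler critical load P_cr = π²EI/L_e² = π²×202000×264900/6100² = 14200 N.
P_allow = P_cr/n = 14200/4.29 = 3309 N.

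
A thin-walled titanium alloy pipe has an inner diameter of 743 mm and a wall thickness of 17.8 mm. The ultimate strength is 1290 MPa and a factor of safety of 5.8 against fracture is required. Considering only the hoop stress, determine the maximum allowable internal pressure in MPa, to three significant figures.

p_allow = 10.7 MPa

σ_allow = 1290/5.8 = 222.4 MPa.
σ_h = pD/(2t) → p_allow = 2σ_allow t/D = 2×222.4×17.8/743 = 10.66 MPa.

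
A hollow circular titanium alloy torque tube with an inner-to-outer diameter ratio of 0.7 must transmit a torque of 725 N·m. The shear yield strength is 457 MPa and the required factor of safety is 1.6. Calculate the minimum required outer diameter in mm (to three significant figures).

d_o = 25.7 mm

τ_allow = 457/1.6 = 285.6 MPa.
For a hollow shaft τ = 16T/[πd_o³(1−k⁴)] with k = 0.7, so 1−k⁴ = 0.7599.
d_o³ = 16T/[π τ_allow (1−k⁴)] = 16×725000/(π×285.6×0.7599) = 17010 mm³.
d_o = 25.72 mm.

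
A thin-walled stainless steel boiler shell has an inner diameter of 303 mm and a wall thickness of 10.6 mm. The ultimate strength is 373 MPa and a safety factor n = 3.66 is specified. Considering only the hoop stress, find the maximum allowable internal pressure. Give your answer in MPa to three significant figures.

p_allow = 7.13 MPa

σ_allow = 373/3.66 = 101.9 MPa.
σ_h = pD/(2t) → p_allow = 2σ_allow t/D = 2×101.9×10.6/303 = 7.131 MPa.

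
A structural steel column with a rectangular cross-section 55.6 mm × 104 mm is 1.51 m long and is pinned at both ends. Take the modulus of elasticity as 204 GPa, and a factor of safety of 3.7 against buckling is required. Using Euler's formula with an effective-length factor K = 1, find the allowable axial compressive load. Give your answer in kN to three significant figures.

Buckling occurs about the weak axis: I_min = h·b³/12 = 104×55.6³/12 = 1.490×10^6 mm⁴ (b = 55.6 mm is the smaller dimension).
Effective length L_e = KL = 1×1.51 m = 1510 mm.
Euler critical load P_cr = π²EI/L_e² = π²×204000×1.490×10^6/1510² = 1.315×10^6 N.
P_allow = P_cr/n = 1.315×10^6/3.7 = 355500 N.

P_allow = 356 kN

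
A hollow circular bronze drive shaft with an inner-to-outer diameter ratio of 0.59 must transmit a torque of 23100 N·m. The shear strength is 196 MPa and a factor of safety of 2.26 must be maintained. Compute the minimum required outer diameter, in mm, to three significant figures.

τ_allow = 196/2.26 = 86.73 MPa.
For a hollow shaft τ = 16T/[πd_o³(1−k⁴)] with k = 0.59, so 1−k⁴ = 0.8788.
d_o³ = 16T/[π τ_allow (1−k⁴)] = 16×2.3100×10^7/(π×86.73×0.8788) = 1.544×10^6 mm³.
d_o = 115.6 mm.

d_o = 116 mm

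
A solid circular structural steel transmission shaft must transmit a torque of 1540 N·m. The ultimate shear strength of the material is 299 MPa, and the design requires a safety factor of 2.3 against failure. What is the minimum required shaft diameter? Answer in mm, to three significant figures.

Allowable shear stress τ_allow = 299/2.3 = 130.0 MPa.
For a solid shaft τ = 16T/(πd³), so d³ = 16T/(π τ_allow) = 16×1540000/(π×130.0) = 60330 mm³.
d = (60330)^(1/3) = 39.22 mm.

d = 39.2 mm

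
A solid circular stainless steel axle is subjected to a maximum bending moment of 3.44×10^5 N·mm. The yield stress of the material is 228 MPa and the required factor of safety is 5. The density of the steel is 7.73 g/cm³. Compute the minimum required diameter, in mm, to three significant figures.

σ_allow = 228/5 = 45.60 MPa.
For a solid circular section σ = 32M/(πd³), so d³ = 32M/(π σ_allow) = 32×344000/(π×45.60) = 76840 mm³.
d = 42.51 mm.

d = 42.5 mm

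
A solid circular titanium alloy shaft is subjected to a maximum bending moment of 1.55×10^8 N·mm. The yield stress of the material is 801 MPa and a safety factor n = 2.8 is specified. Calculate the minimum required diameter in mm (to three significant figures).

σ_allow = 801/2.8 = 286.1 MPa.
For a solid circular section σ = 32M/(πd³), so d³ = 32M/(π σ_allow) = 32×1.5500×10^8/(π×286.1) = 5.519×10^6 mm³.
d = 176.7 mm.

d = 177 mm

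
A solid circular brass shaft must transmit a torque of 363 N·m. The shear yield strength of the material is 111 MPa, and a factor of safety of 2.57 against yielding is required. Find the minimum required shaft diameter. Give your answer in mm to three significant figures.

d = 35.0 mm

Allowable shear stress τ_allow = 111/2.57 = 43.19 MPa.
For a solid shaft τ = 16T/(πd³), so d³ = 16T/(π τ_allow) = 16×363000/(π×43.19) = 42800 mm³.
d = (42800)^(1/3) = 34.98 mm.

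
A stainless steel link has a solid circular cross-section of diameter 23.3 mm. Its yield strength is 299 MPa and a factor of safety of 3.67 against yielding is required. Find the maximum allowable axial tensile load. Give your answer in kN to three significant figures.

F_allow = 34.7 kN

σ_allow = 299/3.67 = 81.47 MPa.
A = πd²/4 = π×23.3²/4 = 426.4 mm².
F_allow = σ_allow × A = 81.47×426.4 = 34740 N.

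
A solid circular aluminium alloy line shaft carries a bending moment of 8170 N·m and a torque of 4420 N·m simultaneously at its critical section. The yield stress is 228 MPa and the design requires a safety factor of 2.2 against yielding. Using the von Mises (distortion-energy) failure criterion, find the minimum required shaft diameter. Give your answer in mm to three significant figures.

d = 96.1 mm

σ_allow = σ_y/n = 228/2.2 = 103.6 MPa.
For a solid shaft σ_b = 32M/(πd³) and τ = 16T/(πd³), so the von Mises stress is σ' = (16/πd³)·√(4M²+3T²).
√(4M²+3T²) = √(4×(8.170×10^6)² + 3×(4.420×10^6)²) = 1.804×10^7 N·mm.
d³ = 16×1.804×10^7/(π×103.6) = 886800 mm³.
d = 96.07 mm.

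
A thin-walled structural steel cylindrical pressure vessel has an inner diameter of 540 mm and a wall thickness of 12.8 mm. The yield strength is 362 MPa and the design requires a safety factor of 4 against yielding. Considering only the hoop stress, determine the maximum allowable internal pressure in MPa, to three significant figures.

p_allow = 4.29 MPa

σ_allow = 362/4 = 90.50 MPa.
σ_h = pD/(2t) → p_allow = 2σ_allow t/D = 2×90.50×12.8/540 = 4.290 MPa.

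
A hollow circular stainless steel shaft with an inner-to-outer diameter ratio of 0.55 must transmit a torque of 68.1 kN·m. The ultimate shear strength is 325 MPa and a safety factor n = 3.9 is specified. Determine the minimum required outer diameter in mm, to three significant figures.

τ_allow = 325/3.9 = 83.33 MPa.
For a hollow shaft τ = 16T/[πd_o³(1−k⁴)] with k = 0.55, so 1−k⁴ = 0.9085.
d_o³ = 16T/[π τ_allow (1−k⁴)] = 16×6.8100×10^7/(π×83.33×0.9085) = 4.581×10^6 mm³.
d_o = 166.1 mm.

d_o = 166 mm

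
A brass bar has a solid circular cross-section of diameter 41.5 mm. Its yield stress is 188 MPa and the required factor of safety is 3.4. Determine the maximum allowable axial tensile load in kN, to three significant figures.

F_allow = 74.8 kN

σ_allow = 188/3.4 = 55.29 MPa.
A = πd²/4 = π×41.5²/4 = 1353 mm².
F_allow = σ_allow × A = 55.29×1353 = 74790 N.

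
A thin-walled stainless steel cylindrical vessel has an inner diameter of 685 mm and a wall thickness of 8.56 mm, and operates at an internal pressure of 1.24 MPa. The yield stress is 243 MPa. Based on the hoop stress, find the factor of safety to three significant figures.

σ_h = pD/(2t) = 1.24×685/(2×8.56) = 49.61 MPa.
n = 243/49.61 = 4.898.

n = 4.90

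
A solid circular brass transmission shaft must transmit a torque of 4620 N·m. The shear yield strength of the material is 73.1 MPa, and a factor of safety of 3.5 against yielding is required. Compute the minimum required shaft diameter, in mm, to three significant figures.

Allowable shear stress τ_allow = 73.1/3.5 = 20.89 MPa.
For a solid shaft τ = 16T/(πd³), so d³ = 16T/(π τ_allow) = 16×4620000/(π×20.89) = 1.127×10^6 mm³.
d = (1.127×10^6)^(1/3) = 104.1 mm.

d = 104 mm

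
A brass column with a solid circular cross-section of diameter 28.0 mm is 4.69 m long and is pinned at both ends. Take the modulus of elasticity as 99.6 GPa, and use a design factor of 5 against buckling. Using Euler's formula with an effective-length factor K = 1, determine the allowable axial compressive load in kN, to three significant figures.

P_allow = 0.270 kN

I = πd⁴/64 = π×28.0⁴/64 = 30170 mm⁴.
Effective length L_e = KL = 1×4.69 m = 4690 mm.
Euler critical load P_cr = π²EI/L_e² = π²×99600×30170/4690² = 1348 N.
P_allow = P_cr/n = 1348/5 = 269.7 N.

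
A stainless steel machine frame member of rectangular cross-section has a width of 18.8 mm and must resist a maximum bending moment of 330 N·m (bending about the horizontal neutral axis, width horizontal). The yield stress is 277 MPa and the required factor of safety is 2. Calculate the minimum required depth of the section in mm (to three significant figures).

σ_allow = 277/2 = 138.5 MPa.
For a rectangular section σ = 6M/(bh²), so h² = 6M/(b σ_allow) = 6×330000/(18.8×138.5) = 760.4 mm².
h = 27.58 mm.

h = 27.6 mm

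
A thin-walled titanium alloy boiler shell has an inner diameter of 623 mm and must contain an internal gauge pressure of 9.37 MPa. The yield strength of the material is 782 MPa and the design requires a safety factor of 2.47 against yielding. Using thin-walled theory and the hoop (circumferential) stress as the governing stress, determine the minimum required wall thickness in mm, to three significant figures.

σ_allow = 782/2.47 = 316.6 MPa.
Hoop stress σ_h = pD/(2t), so t = pD/(2σ_allow) = 9.37×623/(2×316.6) = 9.219 mm.

t = 9.22 mm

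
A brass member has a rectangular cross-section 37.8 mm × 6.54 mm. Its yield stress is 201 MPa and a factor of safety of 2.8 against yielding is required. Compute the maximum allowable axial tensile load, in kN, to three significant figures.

F_allow = 17.7 kN

σ_allow = 201/2.8 = 71.79 MPa.
A = 37.8×6.54 = 247.2 mm².
F_allow = σ_allow × A = 71.79×247.2 = 17750 N.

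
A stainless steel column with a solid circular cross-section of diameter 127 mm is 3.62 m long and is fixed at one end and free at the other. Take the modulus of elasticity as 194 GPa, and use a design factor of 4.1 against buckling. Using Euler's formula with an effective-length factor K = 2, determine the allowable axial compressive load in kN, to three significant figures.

P_allow = 114 kN

I = πd⁴/64 = π×127⁴/64 = 1.277×10^7 mm⁴.
Effective length L_e = KL = 2×3.62 m = 7240 mm.
Euler critical load P_cr = π²EI/L_e² = π²×194000×1.277×10^7/7240² = 466500 N.
P_allow = P_cr/n = 466500/4.1 = 113800 N.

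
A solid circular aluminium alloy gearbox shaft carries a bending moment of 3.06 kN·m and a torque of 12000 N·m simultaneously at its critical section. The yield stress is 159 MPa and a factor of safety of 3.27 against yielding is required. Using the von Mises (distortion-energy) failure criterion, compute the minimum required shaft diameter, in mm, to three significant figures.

σ_allow = σ_y/n = 159/3.27 = 48.62 MPa.
For a solid shaft σ_b = 32M/(πd³) and τ = 16T/(πd³), so the von Mises stress is σ' = (16/πd³)·√(4M²+3T²).
√(4M²+3T²) = √(4×(3.060×10^6)² + 3×(1.200×10^7)²) = 2.167×10^7 N·mm.
d³ = 16×2.167×10^7/(π×48.62) = 2.269×10^6 mm³.
d = 131.4 mm.

d = 131 mm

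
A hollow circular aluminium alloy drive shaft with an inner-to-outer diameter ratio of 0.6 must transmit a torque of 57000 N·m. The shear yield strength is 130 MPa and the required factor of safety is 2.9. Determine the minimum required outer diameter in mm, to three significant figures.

τ_allow = 130/2.9 = 44.83 MPa.
For a hollow shaft τ = 16T/[πd_o³(1−k⁴)] with k = 0.6, so 1−k⁴ = 0.8704.
d_o³ = 16T/[π τ_allow (1−k⁴)] = 16×5.7000×10^7/(π×44.83×0.8704) = 7.440×10^6 mm³.
d_o = 195.2 mm.

d_o = 195 mm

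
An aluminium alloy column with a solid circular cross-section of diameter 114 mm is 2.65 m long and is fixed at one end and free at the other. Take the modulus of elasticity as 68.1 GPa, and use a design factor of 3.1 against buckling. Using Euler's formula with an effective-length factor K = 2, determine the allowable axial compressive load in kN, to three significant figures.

I = πd⁴/64 = π×114⁴/64 = 8.291×10^6 mm⁴.
Effective length L_e = KL = 2×2.65 m = 5300 mm.
Euler critical load P_cr = π²EI/L_e² = π²×68100×8.291×10^6/5300² = 198400 N.
P_allow = P_cr/n = 198400/3.1 = 63990 N.

P_allow = 64.0 kN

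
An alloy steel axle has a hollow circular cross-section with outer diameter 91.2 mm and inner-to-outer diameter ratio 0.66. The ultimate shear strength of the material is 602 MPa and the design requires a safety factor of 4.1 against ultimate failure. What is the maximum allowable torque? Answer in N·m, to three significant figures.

T_allow = 17700 N·m

τ_allow = 602/4.1 = 146.8 MPa.
For a hollow shaft T_allow = τ_allow·πd_o³(1−k⁴)/16 with 1−k⁴ = 0.8103, so πd_o³(1−k⁴)/16 = 120700 mm³.
T_allow = 146.8×120700 = 1.772×10^7 N·mm = 17720 N·m.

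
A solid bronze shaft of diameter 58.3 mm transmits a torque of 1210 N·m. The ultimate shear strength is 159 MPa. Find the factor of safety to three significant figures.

n = 5.11

τ = 16T/(πd³) = 16×1210000/(π×58.3³) = 31.10 MPa.
n = τ_limit/τ = 159/31.10 = 5.113.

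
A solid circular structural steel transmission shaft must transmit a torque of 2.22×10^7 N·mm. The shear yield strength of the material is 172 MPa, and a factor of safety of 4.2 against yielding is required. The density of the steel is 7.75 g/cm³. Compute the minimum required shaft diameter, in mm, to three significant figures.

Allowable shear stress τ_allow = 172/4.2 = 40.95 MPa.
For a solid shaft τ = 16T/(πd³), so d³ = 16T/(π τ_allow) = 16×2.2200×10^7/(π×40.95) = 2.761×10^6 mm³.
d = (2.761×10^6)^(1/3) = 140.3 mm.

d = 140 mm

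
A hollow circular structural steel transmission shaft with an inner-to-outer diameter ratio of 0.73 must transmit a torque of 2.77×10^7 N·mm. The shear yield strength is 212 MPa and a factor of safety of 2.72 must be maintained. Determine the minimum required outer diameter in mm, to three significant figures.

τ_allow = 212/2.72 = 77.94 MPa.
For a hollow shaft τ = 16T/[πd_o³(1−k⁴)] with k = 0.73, so 1−k⁴ = 0.7160.
d_o³ = 16T/[π τ_allow (1−k⁴)] = 16×2.7700×10^7/(π×77.94×0.7160) = 2.528×10^6 mm³.
d_o = 136.2 mm.

d_o = 136 mm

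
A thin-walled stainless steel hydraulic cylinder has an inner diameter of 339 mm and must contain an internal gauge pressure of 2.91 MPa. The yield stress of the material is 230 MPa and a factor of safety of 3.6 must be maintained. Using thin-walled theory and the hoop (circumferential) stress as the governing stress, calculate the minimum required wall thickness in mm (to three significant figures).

t = 7.72 mm

σ_allow = 230/3.6 = 63.89 MPa.
Hoop stress σ_h = pD/(2t), so t = pD/(2σ_allow) = 2.91×339/(2×63.89) = 7.720 mm.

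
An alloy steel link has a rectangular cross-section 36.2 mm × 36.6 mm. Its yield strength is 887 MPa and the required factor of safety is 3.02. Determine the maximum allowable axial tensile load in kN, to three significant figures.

F_allow = 389 kN

σ_allow = 887/3.02 = 293.7 MPa.
A = 36.2×36.6 = 1325 mm².
F_allow = σ_allow × A = 293.7×1325 = 389100 N.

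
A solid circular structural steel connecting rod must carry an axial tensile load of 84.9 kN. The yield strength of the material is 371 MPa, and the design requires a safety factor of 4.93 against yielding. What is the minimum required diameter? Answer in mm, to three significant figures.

Allowable stress σ_allow = 371/4.93 = 75.25 MPa.
Required area A = F/σ_allow = 84900/75.25 = 1128 mm².
A = πd²/4 → d = √(4A/π) = 37.90 mm.

d = 37.9 mm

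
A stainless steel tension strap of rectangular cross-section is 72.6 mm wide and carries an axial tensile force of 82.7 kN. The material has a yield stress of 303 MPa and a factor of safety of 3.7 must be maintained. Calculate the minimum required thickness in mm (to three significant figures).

t = 13.9 mm

σ_allow = 303/3.7 = 81.89 MPa.
Required area A = F/σ_allow = 82700/81.89 = 1010 mm².
t = A/w = 1010/72.6 = 13.91 mm.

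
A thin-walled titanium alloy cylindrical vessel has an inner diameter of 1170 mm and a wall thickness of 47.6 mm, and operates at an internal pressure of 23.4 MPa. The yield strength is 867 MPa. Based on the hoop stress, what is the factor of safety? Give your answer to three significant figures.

n = 3.01

σ_h = pD/(2t) = 23.4×1170/(2×47.6) = 287.6 MPa.
n = 867/287.6 = 3.015.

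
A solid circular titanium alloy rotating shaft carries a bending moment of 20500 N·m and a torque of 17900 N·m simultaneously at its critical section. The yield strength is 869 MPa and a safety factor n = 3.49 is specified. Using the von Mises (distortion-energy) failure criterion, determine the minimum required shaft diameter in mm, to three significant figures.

σ_allow = σ_y/n = 869/3.49 = 249.0 MPa.
For a solid shaft σ_b = 32M/(πd³) and τ = 16T/(πd³), so the von Mises stress is σ' = (16/πd³)·√(4M²+3T²).
√(4M²+3T²) = √(4×(2.050×10^7)² + 3×(1.790×10^7)²) = 5.140×10^7 N·mm.
d³ = 16×5.140×10^7/(π×249.0) = 1.051×10^6 mm³.
d = 101.7 mm.

d = 102 mm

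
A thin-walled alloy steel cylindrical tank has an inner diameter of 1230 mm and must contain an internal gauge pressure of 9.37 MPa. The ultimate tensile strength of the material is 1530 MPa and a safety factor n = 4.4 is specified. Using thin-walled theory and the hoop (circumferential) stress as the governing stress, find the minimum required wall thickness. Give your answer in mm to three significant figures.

t = 16.6 mm

σ_allow = 1530/4.4 = 347.7 MPa.
Hoop stress σ_h = pD/(2t), so t = pD/(2σ_allow) = 9.37×1230/(2×347.7) = 16.57 mm.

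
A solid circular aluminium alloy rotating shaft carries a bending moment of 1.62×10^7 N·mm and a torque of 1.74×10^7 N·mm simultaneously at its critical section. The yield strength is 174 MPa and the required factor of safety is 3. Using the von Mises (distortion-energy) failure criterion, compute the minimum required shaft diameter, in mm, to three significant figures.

d = 157 mm

σ_allow = σ_y/n = 174/3 = 58.00 MPa.
For a solid shaft σ_b = 32M/(πd³) and τ = 16T/(πd³), so the von Mises stress is σ' = (16/πd³)·√(4M²+3T²).
√(4M²+3T²) = √(4×(1.620×10^7)² + 3×(1.740×10^7)²) = 4.425×10^7 N·mm.
d³ = 16×4.425×10^7/(π×58.00) = 3.886×10^6 mm³.
d = 157.2 mm.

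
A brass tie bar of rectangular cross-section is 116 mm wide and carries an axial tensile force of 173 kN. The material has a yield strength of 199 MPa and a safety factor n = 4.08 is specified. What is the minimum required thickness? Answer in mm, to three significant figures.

σ_allow = 199/4.08 = 48.77 MPa.
Required area A = F/σ_allow = 173000/48.77 = 3547 mm².
t = A/w = 3547/116 = 30.58 mm.

t = 30.6 mm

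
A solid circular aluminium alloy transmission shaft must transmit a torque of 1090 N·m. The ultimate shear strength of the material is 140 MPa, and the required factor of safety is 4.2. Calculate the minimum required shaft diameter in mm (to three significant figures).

d = 55.0 mm

Allowable shear stress τ_allow = 140/4.2 = 33.33 MPa.
For a solid shaft τ = 16T/(πd³), so d³ = 16T/(π τ_allow) = 16×1090000/(π×33.33) = 166500 mm³.
d = (166500)^(1/3) = 55.02 mm.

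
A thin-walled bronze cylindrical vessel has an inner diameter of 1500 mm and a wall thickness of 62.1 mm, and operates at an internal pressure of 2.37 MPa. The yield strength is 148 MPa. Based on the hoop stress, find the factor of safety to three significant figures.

n = 5.17

σ_h = pD/(2t) = 2.37×1500/(2×62.1) = 28.62 MPa.
n = 148/28.62 = 5.171.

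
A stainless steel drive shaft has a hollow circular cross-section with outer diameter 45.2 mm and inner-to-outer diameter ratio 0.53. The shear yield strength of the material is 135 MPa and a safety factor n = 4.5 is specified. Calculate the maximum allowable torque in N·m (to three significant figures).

T_allow = 501 N·m

τ_allow = 135/4.5 = 30.00 MPa.
For a hollow shaft T_allow = τ_allow·πd_o³(1−k⁴)/16 with 1−k⁴ = 0.9211, so πd_o³(1−k⁴)/16 = 16700 mm³.
T_allow = 30.00×16700 = 501000 N·mm = 501.0 N·m.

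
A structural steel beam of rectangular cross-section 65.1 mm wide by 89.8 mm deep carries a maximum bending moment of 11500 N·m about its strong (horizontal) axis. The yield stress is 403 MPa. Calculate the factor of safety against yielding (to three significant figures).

Section modulus S = bh²/6 = 65.1×89.8²/6 = 87490 mm³.
σ = M/S = 1.1500×10^7/87490 = 131.4 MPa.
n = 403/131.4 = 3.066.

n = 3.07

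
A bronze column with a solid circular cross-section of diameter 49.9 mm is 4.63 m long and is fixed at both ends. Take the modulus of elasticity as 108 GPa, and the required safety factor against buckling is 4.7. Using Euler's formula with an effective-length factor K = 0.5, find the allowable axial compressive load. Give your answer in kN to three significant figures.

P_allow = 12.9 kN

I = πd⁴/64 = π×49.9⁴/64 = 304300 mm⁴.
Effective length L_e = KL = 0.5×4.63 m = 2315 mm.
Euler critical load P_cr = π²EI/L_e² = π²×108000×304300/2315² = 60530 N.
P_allow = P_cr/n = 60530/4.7 = 12880 N.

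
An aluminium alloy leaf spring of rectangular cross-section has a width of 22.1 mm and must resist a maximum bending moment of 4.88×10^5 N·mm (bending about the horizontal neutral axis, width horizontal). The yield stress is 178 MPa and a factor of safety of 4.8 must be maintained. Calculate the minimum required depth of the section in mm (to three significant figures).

h = 59.8 mm

σ_allow = 178/4.8 = 37.08 MPa.
For a rectangular section σ = 6M/(bh²), so h² = 6M/(b σ_allow) = 6×488000/(22.1×37.08) = 3573 mm².
h = 59.77 mm.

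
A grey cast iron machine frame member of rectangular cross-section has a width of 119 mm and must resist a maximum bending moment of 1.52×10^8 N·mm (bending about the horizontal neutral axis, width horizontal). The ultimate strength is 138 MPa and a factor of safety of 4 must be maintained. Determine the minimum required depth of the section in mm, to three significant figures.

h = 471 mm

σ_allow = 138/4 = 34.50 MPa.
For a rectangular section σ = 6M/(bh²), so h² = 6M/(b σ_allow) = 6×1.5200×10^8/(119×34.50) = 222100 mm².
h = 471.3 mm.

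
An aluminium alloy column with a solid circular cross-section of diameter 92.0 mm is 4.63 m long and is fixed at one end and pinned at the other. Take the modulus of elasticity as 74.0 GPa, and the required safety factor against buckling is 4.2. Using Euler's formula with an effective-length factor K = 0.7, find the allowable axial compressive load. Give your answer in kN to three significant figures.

I = πd⁴/64 = π×92.0⁴/64 = 3.517×10^6 mm⁴.
Effective length L_e = KL = 0.7×4.63 m = 3241 mm.
Euler critical load P_cr = π²EI/L_e² = π²×74000×3.517×10^6/3241² = 244500 N.
P_allow = P_cr/n = 244500/4.2 = 58220 N.

P_allow = 58.2 kN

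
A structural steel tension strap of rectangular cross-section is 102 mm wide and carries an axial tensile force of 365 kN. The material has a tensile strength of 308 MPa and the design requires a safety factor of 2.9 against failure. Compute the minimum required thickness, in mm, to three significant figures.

t = 33.7 mm

σ_allow = 308/2.9 = 106.2 MPa.
Required area A = F/σ_allow = 365000/106.2 = 3437 mm².
t = A/w = 3437/102 = 33.69 mm.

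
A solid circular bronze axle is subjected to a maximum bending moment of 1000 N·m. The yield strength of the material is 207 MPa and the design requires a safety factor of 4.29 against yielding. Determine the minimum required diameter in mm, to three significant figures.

d = 59.5 mm

σ_allow = 207/4.29 = 48.25 MPa.
For a solid circular section σ = 32M/(πd³), so d³ = 32M/(π σ_allow) = 32×1000000/(π×48.25) = 211100 mm³.
d = 59.54 mm.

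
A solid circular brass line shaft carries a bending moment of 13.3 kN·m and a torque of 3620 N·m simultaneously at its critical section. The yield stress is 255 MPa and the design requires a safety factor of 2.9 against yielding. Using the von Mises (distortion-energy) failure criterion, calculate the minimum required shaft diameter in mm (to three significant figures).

σ_allow = σ_y/n = 255/2.9 = 87.93 MPa.
For a solid shaft σ_b = 32M/(πd³) and τ = 16T/(πd³), so the von Mises stress is σ' = (16/πd³)·√(4M²+3T²).
√(4M²+3T²) = √(4×(1.330×10^7)² + 3×(3.620×10^6)²) = 2.733×10^7 N·mm.
d³ = 16×2.733×10^7/(π×87.93) = 1.583×10^6 mm³.
d = 116.5 mm.

d = 117 mm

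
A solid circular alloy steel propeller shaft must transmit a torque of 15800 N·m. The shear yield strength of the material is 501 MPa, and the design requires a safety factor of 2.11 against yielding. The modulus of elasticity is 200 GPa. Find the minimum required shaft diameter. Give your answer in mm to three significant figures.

d = 69.7 mm

Allowable shear stress τ_allow = 501/2.11 = 237.4 MPa.
For a solid shaft τ = 16T/(πd³), so d³ = 16T/(π τ_allow) = 16×1.5800×10^7/(π×237.4) = 338900 mm³.
d = (338900)^(1/3) = 69.72 mm.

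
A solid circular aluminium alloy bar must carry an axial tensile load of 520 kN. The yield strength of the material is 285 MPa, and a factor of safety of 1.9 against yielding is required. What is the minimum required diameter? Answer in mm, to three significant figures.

d = 66.4 mm

Allowable stress σ_allow = 285/1.9 = 150.0 MPa.
Required area A = F/σ_allow = 520000/150.0 = 3467 mm².
A = πd²/4 → d = √(4A/π) = 66.44 mm.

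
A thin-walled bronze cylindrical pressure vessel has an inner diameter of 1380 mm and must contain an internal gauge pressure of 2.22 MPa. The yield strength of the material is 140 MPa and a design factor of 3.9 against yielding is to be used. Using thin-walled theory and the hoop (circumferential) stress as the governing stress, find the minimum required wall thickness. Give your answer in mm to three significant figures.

σ_allow = 140/3.9 = 35.90 MPa.
Hoop stress σ_h = pD/(2t), so t = pD/(2σ_allow) = 2.22×1380/(2×35.90) = 42.67 mm.

t = 42.7 mm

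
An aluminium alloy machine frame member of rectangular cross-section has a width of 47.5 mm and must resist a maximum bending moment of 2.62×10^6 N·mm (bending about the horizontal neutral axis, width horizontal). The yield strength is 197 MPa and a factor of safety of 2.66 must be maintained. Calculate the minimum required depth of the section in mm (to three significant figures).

σ_allow = 197/2.66 = 74.06 MPa.
For a rectangular section σ = 6M/(bh²), so h² = 6M/(b σ_allow) = 6×2620000/(47.5×74.06) = 4469 mm².
h = 66.85 mm.

h = 66.8 mm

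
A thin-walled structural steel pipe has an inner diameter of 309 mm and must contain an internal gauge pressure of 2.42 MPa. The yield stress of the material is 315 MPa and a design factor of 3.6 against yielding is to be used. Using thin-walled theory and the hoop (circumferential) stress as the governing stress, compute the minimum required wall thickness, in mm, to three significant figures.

σ_allow = 315/3.6 = 87.50 MPa.
Hoop stress σ_h = pD/(2t), so t = pD/(2σ_allow) = 2.42×309/(2×87.50) = 4.273 mm.

t = 4.27 mm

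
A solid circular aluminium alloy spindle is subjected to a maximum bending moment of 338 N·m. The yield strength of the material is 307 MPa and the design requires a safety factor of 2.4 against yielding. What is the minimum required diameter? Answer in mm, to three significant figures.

σ_allow = 307/2.4 = 127.9 MPa.
For a solid circular section σ = 32M/(πd³), so d³ = 32M/(π σ_allow) = 32×338000/(π×127.9) = 26910 mm³.
d = 29.97 mm.

d = 30.0 mm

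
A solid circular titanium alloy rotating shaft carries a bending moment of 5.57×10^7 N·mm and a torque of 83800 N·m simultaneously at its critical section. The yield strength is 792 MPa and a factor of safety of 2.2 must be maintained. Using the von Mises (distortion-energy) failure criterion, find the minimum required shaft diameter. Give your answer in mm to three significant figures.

σ_allow = σ_y/n = 792/2.2 = 360.0 MPa.
For a solid shaft σ_b = 32M/(πd³) and τ = 16T/(πd³), so the von Mises stress is σ' = (16/πd³)·√(4M²+3T²).
√(4M²+3T²) = √(4×(5.570×10^7)² + 3×(8.380×10^7)²) = 1.830×10^8 N·mm.
d³ = 16×1.830×10^8/(π×360.0) = 2.588×10^6 mm³.
d = 137.3 mm.

d = 137 mm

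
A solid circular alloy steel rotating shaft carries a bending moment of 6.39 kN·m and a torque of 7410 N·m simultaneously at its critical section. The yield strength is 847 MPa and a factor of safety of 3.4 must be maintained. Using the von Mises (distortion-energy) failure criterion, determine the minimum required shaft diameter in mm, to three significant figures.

d = 71.8 mm

σ_allow = σ_y/n = 847/3.4 = 249.1 MPa.
For a solid shaft σ_b = 32M/(πd³) and τ = 16T/(πd³), so the von Mises stress is σ' = (16/πd³)·√(4M²+3T²).
√(4M²+3T²) = √(4×(6.390×10^6)² + 3×(7.410×10^6)²) = 1.811×10^7 N·mm.
d³ = 16×1.811×10^7/(π×249.1) = 370300 mm³.
d = 71.81 mm.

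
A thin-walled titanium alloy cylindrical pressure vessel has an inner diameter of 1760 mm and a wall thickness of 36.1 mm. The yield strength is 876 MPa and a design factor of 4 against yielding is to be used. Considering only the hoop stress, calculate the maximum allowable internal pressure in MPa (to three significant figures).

p_allow = 8.98 MPa

σ_allow = 876/4 = 219.0 MPa.
σ_h = pD/(2t) → p_allow = 2σ_allow t/D = 2×219.0×36.1/1760 = 8.984 MPa.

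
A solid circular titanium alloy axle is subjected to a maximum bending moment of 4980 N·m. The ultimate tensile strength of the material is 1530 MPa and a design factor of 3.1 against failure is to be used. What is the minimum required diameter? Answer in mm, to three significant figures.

d = 46.8 mm

σ_allow = 1530/3.1 = 493.5 MPa.
For a solid circular section σ = 32M/(πd³), so d³ = 32M/(π σ_allow) = 32×4980000/(π×493.5) = 102800 mm³.
d = 46.84 mm.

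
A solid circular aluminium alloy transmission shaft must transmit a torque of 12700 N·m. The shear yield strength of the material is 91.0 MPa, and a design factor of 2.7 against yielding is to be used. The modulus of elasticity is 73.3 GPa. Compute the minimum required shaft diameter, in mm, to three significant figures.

d = 124 mm

Allowable shear stress τ_allow = 91.0/2.7 = 33.70 MPa.
For a solid shaft τ = 16T/(πd³), so d³ = 16T/(π τ_allow) = 16×1.2700×10^7/(π×33.70) = 1.919×10^6 mm³.
d = (1.919×10^6)^(1/3) = 124.3 mm.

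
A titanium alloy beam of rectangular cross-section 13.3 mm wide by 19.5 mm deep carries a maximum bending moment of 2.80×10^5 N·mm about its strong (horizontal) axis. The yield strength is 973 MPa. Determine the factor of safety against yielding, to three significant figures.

Section modulus S = bh²/6 = 13.3×19.5²/6 = 842.9 mm³.
σ = M/S = 280000/842.9 = 332.2 MPa.
n = 973/332.2 = 2.929.

n = 2.93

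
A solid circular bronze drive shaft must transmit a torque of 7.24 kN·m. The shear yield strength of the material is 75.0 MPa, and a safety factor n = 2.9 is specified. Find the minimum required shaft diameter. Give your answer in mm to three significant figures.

d = 113 mm

Allowable shear stress τ_allow = 75.0/2.9 = 25.86 MPa.
For a solid shaft τ = 16T/(πd³), so d³ = 16T/(π τ_allow) = 16×7240000/(π×25.86) = 1.426×10^6 mm³.
d = (1.426×10^6)^(1/3) = 112.6 mm.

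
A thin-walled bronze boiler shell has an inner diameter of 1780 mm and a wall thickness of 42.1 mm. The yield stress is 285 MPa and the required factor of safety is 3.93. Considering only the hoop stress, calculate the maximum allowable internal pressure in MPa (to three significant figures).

σ_allow = 285/3.93 = 72.52 MPa.
σ_h = pD/(2t) → p_allow = 2σ_allow t/D = 2×72.52×42.1/1780 = 3.430 MPa.

p_allow = 3.43 MPa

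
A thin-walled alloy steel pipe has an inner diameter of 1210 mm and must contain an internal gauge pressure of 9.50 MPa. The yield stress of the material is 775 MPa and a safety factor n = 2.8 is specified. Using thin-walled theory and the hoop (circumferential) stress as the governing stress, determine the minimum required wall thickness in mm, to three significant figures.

t = 20.8 mm

σ_allow = 775/2.8 = 276.8 MPa.
Hoop stress σ_h = pD/(2t), so t = pD/(2σ_allow) = 9.50×1210/(2×276.8) = 20.77 mm.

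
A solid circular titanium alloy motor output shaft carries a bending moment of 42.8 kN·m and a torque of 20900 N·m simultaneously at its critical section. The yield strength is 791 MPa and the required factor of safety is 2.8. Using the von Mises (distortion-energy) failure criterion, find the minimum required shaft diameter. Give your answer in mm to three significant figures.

d = 119 mm

σ_allow = σ_y/n = 791/2.8 = 282.5 MPa.
For a solid shaft σ_b = 32M/(πd³) and τ = 16T/(πd³), so the von Mises stress is σ' = (16/πd³)·√(4M²+3T²).
√(4M²+3T²) = √(4×(4.280×10^7)² + 3×(2.090×10^7)²) = 9.294×10^7 N·mm.
d³ = 16×9.294×10^7/(π×282.5) = 1.676×10^6 mm³.
d = 118.8 mm.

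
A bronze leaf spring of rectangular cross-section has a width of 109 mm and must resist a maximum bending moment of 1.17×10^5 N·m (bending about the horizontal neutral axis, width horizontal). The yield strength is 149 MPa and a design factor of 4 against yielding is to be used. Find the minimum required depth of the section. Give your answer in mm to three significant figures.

h = 416 mm

σ_allow = 149/4 = 37.25 MPa.
For a rectangular section σ = 6M/(bh²), so h² = 6M/(b σ_allow) = 6×1.1700×10^8/(109×37.25) = 172900 mm².
h = 415.8 mm.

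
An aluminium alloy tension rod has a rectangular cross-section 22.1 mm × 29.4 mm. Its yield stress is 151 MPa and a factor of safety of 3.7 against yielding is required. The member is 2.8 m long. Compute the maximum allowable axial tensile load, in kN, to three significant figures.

F_allow = 26.5 kN

σ_allow = 151/3.7 = 40.81 MPa.
A = 22.1×29.4 = 649.7 mm².
F_allow = σ_allow × A = 40.81×649.7 = 26520 N.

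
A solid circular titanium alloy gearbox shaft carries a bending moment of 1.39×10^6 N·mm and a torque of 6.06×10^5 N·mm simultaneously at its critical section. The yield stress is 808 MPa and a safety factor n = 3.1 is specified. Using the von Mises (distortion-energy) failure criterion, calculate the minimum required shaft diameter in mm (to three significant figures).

d = 38.7 mm

σ_allow = σ_y/n = 808/3.1 = 260.6 MPa.
For a solid shaft σ_b = 32M/(πd³) and τ = 16T/(πd³), so the von Mises stress is σ' = (16/πd³)·√(4M²+3T²).
√(4M²+3T²) = √(4×(1.390×10^6)² + 3×(606000)²) = 2.972×10^6 N·mm.
d³ = 16×2.972×10^6/(π×260.6) = 58060 mm³.
d = 38.72 mm.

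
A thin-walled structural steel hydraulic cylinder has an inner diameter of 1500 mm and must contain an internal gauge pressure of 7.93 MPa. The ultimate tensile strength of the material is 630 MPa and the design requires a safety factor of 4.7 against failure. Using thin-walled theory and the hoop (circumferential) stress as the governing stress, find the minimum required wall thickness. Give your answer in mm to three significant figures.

σ_allow = 630/4.7 = 134.0 MPa.
Hoop stress σ_h = pD/(2t), so t = pD/(2σ_allow) = 7.93×1500/(2×134.0) = 44.37 mm.

t = 44.4 mm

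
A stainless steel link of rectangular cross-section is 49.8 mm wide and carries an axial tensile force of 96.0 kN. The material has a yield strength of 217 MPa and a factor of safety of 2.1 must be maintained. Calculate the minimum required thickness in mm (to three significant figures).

t = 18.7 mm

σ_allow = 217/2.1 = 103.3 MPa.
Required area A = F/σ_allow = 96000/103.3 = 929.0 mm².
t = A/w = 929.0/49.8 = 18.66 mm.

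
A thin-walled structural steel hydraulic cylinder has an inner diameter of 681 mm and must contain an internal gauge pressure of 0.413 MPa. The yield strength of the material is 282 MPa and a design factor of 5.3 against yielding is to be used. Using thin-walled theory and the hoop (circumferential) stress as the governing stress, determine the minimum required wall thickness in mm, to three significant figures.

σ_allow = 282/5.3 = 53.21 MPa.
Hoop stress σ_h = pD/(2t), so t = pD/(2σ_allow) = 0.413×681/(2×53.21) = 2.643 mm.

t = 2.64 mm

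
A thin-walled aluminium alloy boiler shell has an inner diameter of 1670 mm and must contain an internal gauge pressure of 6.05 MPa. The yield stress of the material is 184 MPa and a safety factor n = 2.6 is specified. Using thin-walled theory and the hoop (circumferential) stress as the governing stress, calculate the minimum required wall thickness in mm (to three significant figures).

σ_allow = 184/2.6 = 70.77 MPa.
Hoop stress σ_h = pD/(2t), so t = pD/(2σ_allow) = 6.05×1670/(2×70.77) = 71.38 mm.

t = 71.4 mm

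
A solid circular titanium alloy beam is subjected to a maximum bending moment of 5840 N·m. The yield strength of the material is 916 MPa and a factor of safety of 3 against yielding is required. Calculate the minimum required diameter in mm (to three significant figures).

d = 58.0 mm

σ_allow = 916/3 = 305.3 MPa.
For a solid circular section σ = 32M/(πd³), so d³ = 32M/(π σ_allow) = 32×5840000/(π×305.3) = 194800 mm³.
d = 57.97 mm.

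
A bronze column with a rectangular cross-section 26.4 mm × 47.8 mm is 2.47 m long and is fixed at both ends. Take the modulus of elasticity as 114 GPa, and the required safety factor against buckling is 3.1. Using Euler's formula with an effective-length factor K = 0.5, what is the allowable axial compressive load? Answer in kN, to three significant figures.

P_allow = 17.4 kN

Buckling occurs about the weak axis: I_min = h·b³/12 = 47.8×26.4³/12 = 73290 mm⁴ (b = 26.4 mm is the smaller dimension).
Effective length L_e = KL = 0.5×2.47 m = 1235 mm.
Euler critical load P_cr = π²EI/L_e² = π²×114000×73290/1235² = 54070 N.
P_allow = P_cr/n = 54070/3.1 = 17440 N.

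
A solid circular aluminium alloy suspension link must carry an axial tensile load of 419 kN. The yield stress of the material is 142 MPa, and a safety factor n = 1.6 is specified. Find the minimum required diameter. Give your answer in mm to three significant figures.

Allowable stress σ_allow = 142/1.6 = 88.75 MPa.
Required area A = F/σ_allow = 419000/88.75 = 4721 mm².
A = πd²/4 → d = √(4A/π) = 77.53 mm.

d = 77.5 mm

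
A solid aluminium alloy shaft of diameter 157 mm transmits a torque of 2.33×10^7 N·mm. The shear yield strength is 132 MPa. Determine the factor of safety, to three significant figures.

n = 4.30

τ = 16T/(πd³) = 16×2.3300×10^7/(π×157³) = 30.66 MPa.
n = τ_limit/τ = 132/30.66 = 4.305.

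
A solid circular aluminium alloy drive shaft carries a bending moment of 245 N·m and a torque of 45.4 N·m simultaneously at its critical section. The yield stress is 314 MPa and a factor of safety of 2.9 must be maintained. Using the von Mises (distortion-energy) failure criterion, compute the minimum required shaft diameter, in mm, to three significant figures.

σ_allow = σ_y/n = 314/2.9 = 108.3 MPa.
For a solid shaft σ_b = 32M/(πd³) and τ = 16T/(πd³), so the von Mises stress is σ' = (16/πd³)·√(4M²+3T²).
√(4M²+3T²) = √(4×(245000)² + 3×(45400)²) = 496300 N·mm.
d³ = 16×496300/(π×108.3) = 23340 mm³.
d = 28.58 mm.

d = 28.6 mm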